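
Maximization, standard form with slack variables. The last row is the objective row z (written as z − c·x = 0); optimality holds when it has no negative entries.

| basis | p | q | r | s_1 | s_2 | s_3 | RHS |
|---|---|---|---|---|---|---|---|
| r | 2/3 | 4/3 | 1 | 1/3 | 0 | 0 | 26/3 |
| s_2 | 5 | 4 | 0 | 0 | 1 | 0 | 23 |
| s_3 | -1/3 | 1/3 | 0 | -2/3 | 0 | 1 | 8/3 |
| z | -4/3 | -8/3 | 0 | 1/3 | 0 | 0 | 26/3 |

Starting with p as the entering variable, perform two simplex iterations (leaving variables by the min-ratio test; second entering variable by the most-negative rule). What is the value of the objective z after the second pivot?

24

Ratio test on column p — row 1: (26/3)/(2/3) = 13; row 2: 23/5 = 23/5; row 3: entry -1/3 ≤ 0. Minimum is 23/5 at row 2 (s_2 leaves); pivot element 5.
Pivot on row 2; the z-row RHS becomes 26/3 − (-4/3)·(23/5) = 74/5.
Next entering variable (most negative z-row entry -8/5): q.
Ratio test on column q — row 1: (28/5)/(4/5) = 7; row 2: (23/5)/(4/5) = 23/4; row 3: (21/5)/(3/5) = 7. Minimum is 23/4 at row 2 (p leaves); pivot element 4/5.
After the second pivot the z-row RHS is 74/5 − (-8/5)·(23/4) = 24.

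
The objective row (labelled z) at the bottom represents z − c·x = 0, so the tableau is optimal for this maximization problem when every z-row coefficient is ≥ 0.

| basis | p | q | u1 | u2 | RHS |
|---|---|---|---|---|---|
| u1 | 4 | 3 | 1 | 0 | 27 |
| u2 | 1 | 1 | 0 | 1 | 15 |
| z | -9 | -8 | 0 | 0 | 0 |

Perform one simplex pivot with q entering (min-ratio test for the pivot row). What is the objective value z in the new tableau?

Ratio test on column q — row 1: 27/3 = 9; row 2: 15/1 = 15. Minimum is 9 at row 1 (u1 leaves); pivot element 3.
Pivot on row 1; the z-row RHS becomes 0 − (-8)·9 = 72.

72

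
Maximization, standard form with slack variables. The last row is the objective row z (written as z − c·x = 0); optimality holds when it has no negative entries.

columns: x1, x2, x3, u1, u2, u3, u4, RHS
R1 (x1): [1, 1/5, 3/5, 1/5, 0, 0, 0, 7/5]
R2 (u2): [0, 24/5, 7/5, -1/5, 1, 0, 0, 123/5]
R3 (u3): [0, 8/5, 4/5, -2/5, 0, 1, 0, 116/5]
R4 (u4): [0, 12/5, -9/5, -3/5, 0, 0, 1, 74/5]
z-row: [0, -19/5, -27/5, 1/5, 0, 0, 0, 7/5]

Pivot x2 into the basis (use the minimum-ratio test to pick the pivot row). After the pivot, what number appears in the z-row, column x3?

Ratio test on column x2 — row 1: (7/5)/(1/5) = 7; row 2: (123/5)/(24/5) = 41/8; row 3: (116/5)/(8/5) = 29/2; row 4: (74/5)/(12/5) = 37/6. Minimum is 41/8 at row 2 (u2 leaves); pivot element 24/5.
Divide row 2 by 24/5; eliminate column x2 from the other rows.
z-row update in column x3: -27/5 − (-19/5)·(7/24) = -103/24.

-103/24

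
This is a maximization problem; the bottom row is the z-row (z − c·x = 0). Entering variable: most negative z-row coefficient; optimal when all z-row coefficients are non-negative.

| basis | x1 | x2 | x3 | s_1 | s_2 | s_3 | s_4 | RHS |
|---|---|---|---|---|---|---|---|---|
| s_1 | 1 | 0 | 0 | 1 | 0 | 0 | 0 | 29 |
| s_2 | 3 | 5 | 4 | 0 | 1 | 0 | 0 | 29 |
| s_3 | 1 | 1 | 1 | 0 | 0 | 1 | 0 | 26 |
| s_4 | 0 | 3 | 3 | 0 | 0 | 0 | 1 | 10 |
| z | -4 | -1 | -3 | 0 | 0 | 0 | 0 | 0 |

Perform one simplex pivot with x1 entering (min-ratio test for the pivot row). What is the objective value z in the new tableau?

Ratio test on column x1 — row 1: 29/1 = 29; row 2: 29/3 = 29/3; row 3: 26/1 = 26; row 4: entry 0 ≤ 0. Minimum is 29/3 at row 2 (s_2 leaves); pivot element 3.
Pivot on row 2; the z-row RHS becomes 0 − (-4)·(29/3) = 116/3.

116/3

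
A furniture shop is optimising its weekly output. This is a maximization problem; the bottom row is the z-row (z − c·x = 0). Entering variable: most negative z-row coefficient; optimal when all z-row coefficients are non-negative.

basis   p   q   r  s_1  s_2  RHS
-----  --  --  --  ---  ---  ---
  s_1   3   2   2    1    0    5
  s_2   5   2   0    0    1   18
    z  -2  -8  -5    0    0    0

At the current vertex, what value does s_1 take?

s_1 is basic (row 1); its value is the RHS of that row, 5.

5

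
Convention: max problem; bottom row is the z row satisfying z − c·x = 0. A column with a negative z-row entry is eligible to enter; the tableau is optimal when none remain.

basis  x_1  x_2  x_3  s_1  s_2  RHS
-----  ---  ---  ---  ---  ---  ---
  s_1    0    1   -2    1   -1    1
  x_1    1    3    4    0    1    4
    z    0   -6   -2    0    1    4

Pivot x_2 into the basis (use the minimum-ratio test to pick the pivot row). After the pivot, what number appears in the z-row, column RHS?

Ratio test on column x_2 — row 1: 1/1 = 1; row 2: 4/3 = 4/3. Minimum is 1 at row 1 (s_1 leaves); pivot element 1.
Divide row 1 by 1; eliminate column x_2 from the other rows.
z-row update in column RHS: 4 − (-6)·1 = 10.

10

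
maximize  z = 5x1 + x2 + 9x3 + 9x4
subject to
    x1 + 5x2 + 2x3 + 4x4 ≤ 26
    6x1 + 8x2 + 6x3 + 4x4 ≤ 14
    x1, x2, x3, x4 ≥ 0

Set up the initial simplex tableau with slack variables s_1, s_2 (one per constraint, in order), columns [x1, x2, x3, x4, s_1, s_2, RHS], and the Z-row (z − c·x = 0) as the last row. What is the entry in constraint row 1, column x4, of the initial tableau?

Constraint 1 has coefficient 4 on x4.

4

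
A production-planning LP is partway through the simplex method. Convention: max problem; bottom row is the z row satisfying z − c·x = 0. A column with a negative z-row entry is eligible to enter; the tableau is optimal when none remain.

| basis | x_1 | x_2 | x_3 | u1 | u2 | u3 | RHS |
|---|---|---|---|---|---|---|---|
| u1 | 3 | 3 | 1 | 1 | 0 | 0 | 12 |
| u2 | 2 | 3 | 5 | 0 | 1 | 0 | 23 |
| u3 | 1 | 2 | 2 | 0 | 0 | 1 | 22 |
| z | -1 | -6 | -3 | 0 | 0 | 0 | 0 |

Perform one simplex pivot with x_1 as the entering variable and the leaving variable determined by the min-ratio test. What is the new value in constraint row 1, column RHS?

Ratio test on column x_1 — row 1: 12/3 = 4; row 2: 23/2 = 23/2; row 3: 22/1 = 22. Minimum is 4 at row 1 (u1 leaves); pivot element 3.
Divide row 1 by 3; eliminate column x_1 from the other rows.
In the new row 1, the RHS entry is the old entry divided by the pivot: 12/3 = 4.

4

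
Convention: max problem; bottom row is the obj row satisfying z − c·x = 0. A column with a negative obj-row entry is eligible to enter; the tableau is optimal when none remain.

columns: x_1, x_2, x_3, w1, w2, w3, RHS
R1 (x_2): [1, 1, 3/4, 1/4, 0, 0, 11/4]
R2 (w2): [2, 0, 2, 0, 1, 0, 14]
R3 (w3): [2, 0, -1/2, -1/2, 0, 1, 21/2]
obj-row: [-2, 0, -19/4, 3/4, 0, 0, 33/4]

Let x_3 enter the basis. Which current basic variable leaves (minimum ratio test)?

x_2

Column x_3 entries and ratios — x_2: (11/4)/(3/4) = 11/3; w2: 14/2 = 7; w3: -1/2 ≤ 0, skip.
Smallest ratio is 11/3 in the row of x_2, so x_2 leaves.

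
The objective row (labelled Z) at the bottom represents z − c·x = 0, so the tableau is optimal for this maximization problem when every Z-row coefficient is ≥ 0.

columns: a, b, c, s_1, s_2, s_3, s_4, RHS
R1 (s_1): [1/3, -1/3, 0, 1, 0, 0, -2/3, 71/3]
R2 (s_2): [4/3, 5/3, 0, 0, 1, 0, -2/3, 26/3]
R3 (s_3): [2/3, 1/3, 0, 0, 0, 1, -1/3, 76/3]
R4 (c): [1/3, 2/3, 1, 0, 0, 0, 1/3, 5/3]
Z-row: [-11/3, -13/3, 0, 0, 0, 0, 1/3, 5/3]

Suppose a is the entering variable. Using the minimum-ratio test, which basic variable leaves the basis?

Column a entries and ratios — s_1: (71/3)/(1/3) = 71; s_2: (26/3)/(4/3) = 13/2; s_3: (76/3)/(2/3) = 38; c: (5/3)/(1/3) = 5.
Smallest ratio is 5 in the row of c, so c leaves.

c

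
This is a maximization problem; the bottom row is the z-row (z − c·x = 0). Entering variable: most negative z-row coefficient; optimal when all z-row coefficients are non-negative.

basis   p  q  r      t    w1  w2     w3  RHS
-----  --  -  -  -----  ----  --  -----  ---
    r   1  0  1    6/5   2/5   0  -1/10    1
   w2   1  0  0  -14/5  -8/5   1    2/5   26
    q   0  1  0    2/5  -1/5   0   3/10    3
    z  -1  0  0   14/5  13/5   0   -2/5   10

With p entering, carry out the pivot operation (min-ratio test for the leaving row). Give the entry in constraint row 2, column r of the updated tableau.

-1

Ratio test on column p — row 1: 1/1 = 1; row 2: 26/1 = 26; row 3: entry 0 ≤ 0. Minimum is 1 at row 1 (r leaves); pivot element 1.
Divide row 1 by 1; eliminate column p from the other rows.
Row 2 update in column r: 0 − 1·1 = -1.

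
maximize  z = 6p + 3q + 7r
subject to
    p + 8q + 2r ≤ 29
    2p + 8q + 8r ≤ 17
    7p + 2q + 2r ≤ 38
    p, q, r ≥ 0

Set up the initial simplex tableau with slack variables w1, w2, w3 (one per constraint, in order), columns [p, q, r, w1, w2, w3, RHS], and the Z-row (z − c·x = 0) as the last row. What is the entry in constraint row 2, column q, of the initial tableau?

Constraint 2 has coefficient 8 on q.

8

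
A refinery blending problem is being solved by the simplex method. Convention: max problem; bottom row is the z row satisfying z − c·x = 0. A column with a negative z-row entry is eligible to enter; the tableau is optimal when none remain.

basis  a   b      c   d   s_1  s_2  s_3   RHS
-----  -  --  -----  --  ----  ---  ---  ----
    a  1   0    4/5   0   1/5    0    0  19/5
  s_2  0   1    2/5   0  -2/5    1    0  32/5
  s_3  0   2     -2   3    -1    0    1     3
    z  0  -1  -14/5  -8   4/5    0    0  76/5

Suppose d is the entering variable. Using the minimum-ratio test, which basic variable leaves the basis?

s_3

Column d entries and ratios — a: 0 ≤ 0, skip; s_2: 0 ≤ 0, skip; s_3: 3/3 = 1.
Smallest ratio is 1 in the row of s_3, so s_3 leaves.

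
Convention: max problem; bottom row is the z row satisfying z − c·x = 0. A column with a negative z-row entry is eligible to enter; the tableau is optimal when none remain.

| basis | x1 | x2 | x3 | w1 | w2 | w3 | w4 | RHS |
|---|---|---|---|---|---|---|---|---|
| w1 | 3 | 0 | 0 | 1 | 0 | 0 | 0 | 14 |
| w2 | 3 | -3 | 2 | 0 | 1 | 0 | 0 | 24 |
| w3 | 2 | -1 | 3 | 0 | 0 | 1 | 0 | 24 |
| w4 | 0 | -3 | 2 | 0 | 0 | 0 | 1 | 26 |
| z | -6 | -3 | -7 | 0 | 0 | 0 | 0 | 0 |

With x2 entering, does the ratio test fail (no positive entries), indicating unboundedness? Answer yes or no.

Every constraint-row entry in column x2 is ≤ 0, so increasing x2 is unbounded.

yes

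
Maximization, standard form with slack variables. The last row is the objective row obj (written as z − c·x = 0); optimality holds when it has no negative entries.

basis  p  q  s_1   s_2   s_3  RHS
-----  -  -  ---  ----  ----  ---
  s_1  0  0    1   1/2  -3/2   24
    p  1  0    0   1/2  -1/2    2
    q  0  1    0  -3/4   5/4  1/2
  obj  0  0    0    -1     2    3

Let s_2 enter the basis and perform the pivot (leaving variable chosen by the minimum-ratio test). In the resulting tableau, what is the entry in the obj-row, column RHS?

Ratio test on column s_2 — row 1: 24/(1/2) = 48; row 2: 2/(1/2) = 4; row 3: entry -3/4 ≤ 0. Minimum is 4 at row 2 (p leaves); pivot element 1/2.
Divide row 2 by 1/2; eliminate column s_2 from the other rows.
obj-row update in column RHS: 3 − (-1)·4 = 7.

7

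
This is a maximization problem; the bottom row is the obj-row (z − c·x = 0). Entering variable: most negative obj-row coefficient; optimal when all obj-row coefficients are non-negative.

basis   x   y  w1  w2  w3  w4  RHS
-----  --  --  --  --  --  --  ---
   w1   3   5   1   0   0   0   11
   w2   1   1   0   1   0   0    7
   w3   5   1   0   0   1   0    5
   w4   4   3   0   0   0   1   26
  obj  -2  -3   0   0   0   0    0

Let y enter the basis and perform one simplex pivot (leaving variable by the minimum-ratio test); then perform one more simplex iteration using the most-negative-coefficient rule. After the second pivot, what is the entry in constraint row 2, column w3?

-1/11

Ratio test on column y — row 1: 11/5 = 11/5; row 2: 7/1 = 7; row 3: 5/1 = 5; row 4: 26/3 = 26/3. Minimum is 11/5 at row 1 (w1 leaves); pivot element 5.
Divide row 1 by 5; eliminate column y from the other rows.
Second iteration: most negative obj-row entry is -1/5 in column x, so x enters.
Ratio test on column x — row 1: (11/5)/(3/5) = 11/3; row 2: (24/5)/(2/5) = 12; row 3: (14/5)/(22/5) = 7/11; row 4: (97/5)/(11/5) = 97/11. Minimum is 7/11 at row 3 (w3 leaves); pivot element 22/5.
Divide row 3 by 22/5; eliminate column x from the other rows.
After both pivots, the entry at constraint row 2, column w3 is -1/11.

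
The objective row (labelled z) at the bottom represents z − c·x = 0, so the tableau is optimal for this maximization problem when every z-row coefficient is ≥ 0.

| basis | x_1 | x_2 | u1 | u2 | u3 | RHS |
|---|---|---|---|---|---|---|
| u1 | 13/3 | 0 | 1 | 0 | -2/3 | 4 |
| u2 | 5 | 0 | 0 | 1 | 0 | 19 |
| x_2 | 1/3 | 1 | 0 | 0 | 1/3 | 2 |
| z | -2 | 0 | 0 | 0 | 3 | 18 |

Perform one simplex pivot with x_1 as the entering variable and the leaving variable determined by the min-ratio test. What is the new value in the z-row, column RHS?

Ratio test on column x_1 — row 1: 4/(13/3) = 12/13; row 2: 19/5 = 19/5; row 3: 2/(1/3) = 6. Minimum is 12/13 at row 1 (u1 leaves); pivot element 13/3.
Divide row 1 by 13/3; eliminate column x_1 from the other rows.
z-row update in column RHS: 18 − (-2)·(12/13) = 258/13.

258/13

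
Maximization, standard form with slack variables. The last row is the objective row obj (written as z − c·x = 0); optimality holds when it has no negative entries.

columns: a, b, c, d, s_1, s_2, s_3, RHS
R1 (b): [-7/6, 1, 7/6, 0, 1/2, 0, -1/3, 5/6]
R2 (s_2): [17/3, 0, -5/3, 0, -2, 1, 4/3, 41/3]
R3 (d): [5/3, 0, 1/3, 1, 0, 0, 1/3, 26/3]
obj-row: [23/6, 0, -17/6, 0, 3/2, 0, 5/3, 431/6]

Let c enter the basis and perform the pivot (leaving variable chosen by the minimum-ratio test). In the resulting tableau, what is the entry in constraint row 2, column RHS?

104/7

Ratio test on column c — row 1: (5/6)/(7/6) = 5/7; row 2: entry -5/3 ≤ 0; row 3: (26/3)/(1/3) = 26. Minimum is 5/7 at row 1 (b leaves); pivot element 7/6.
Divide row 1 by 7/6; eliminate column c from the other rows.
Row 2 update in column RHS: 41/3 − (-5/3)·(5/7) = 104/7.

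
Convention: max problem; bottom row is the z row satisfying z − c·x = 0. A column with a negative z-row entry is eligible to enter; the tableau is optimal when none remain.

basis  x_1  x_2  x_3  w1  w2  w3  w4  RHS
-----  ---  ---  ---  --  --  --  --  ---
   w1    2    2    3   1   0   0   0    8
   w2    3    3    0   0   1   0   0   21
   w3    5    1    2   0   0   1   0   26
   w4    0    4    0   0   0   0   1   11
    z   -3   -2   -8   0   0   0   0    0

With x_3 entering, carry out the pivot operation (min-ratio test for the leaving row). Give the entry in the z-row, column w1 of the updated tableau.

Ratio test on column x_3 — row 1: 8/3 = 8/3; row 2: entry 0 ≤ 0; row 3: 26/2 = 13; row 4: entry 0 ≤ 0. Minimum is 8/3 at row 1 (w1 leaves); pivot element 3.
Divide row 1 by 3; eliminate column x_3 from the other rows.
z-row update in column w1: 0 − (-8)·(1/3) = 8/3.

8/3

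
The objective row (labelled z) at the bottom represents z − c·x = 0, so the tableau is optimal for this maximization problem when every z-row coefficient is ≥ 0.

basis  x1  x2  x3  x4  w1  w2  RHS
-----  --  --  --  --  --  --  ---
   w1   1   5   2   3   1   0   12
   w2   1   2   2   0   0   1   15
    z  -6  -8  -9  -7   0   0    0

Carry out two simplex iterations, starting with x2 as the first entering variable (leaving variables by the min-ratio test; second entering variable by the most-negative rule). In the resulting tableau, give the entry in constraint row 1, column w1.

1/2

Ratio test on column x2 — row 1: 12/5 = 12/5; row 2: 15/2 = 15/2. Minimum is 12/5 at row 1 (w1 leaves); pivot element 5.
Divide row 1 by 5; eliminate column x2 from the other rows.
Second iteration: most negative z-row entry is -29/5 in column x3, so x3 enters.
Ratio test on column x3 — row 1: (12/5)/(2/5) = 6; row 2: (51/5)/(6/5) = 17/2. Minimum is 6 at row 1 (x2 leaves); pivot element 2/5.
Divide row 1 by 2/5; eliminate column x3 from the other rows.
After both pivots, the entry at constraint row 1, column w1 is 1/2.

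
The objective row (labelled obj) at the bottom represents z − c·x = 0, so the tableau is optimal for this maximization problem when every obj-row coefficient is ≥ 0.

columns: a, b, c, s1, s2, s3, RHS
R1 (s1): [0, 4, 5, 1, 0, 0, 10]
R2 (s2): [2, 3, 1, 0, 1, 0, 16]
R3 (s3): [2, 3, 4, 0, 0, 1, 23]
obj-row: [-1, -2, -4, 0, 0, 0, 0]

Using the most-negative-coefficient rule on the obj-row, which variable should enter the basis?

Negative obj-row entries: a: -1, b: -2, c: -4.
The most negative is -4 in column c, so c enters.

c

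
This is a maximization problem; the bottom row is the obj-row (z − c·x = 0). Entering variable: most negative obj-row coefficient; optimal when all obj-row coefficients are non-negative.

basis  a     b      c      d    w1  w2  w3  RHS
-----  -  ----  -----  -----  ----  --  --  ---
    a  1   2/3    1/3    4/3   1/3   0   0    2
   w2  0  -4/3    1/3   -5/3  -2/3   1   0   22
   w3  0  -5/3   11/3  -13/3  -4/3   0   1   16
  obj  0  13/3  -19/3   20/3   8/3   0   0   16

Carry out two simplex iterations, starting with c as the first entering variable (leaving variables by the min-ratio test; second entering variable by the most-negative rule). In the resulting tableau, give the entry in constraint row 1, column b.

9/19

Ratio test on column c — row 1: 2/(1/3) = 6; row 2: 22/(1/3) = 66; row 3: 16/(11/3) = 48/11. Minimum is 48/11 at row 3 (w3 leaves); pivot element 11/3.
Divide row 3 by 11/3; eliminate column c from the other rows.
Second iteration: most negative obj-row entry is -9/11 in column d, so d enters.
Ratio test on column d — row 1: (6/11)/(19/11) = 6/19; row 2: entry -14/11 ≤ 0; row 3: entry -13/11 ≤ 0. Minimum is 6/19 at row 1 (a leaves); pivot element 19/11.
Divide row 1 by 19/11; eliminate column d from the other rows.
After both pivots, the entry at constraint row 1, column b is 9/19.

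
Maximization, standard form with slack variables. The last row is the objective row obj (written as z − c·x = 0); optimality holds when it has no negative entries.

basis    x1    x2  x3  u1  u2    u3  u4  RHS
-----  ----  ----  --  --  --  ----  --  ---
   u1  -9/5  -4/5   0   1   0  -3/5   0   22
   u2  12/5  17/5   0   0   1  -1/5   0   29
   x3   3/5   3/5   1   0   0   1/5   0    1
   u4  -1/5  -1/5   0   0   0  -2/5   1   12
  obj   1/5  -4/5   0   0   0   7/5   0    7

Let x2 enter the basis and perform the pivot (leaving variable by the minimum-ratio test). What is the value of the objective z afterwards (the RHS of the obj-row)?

25/3

Ratio test on column x2 — row 1: entry -4/5 ≤ 0; row 2: 29/(17/5) = 145/17; row 3: 1/(3/5) = 5/3; row 4: entry -1/5 ≤ 0. Minimum is 5/3 at row 3 (x3 leaves); pivot element 3/5.
Pivot on row 3; the obj-row RHS becomes 7 − (-4/5)·(5/3) = 25/3.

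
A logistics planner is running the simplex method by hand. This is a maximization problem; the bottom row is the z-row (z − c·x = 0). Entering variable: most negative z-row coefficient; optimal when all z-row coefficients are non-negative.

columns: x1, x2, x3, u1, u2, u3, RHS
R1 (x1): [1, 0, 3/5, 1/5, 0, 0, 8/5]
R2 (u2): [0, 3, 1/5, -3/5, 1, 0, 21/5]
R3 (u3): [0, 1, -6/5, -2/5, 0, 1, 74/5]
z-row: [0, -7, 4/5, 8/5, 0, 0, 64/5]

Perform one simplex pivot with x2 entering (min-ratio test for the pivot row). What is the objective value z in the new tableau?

113/5

Ratio test on column x2 — row 1: entry 0 ≤ 0; row 2: (21/5)/3 = 7/5; row 3: (74/5)/1 = 74/5. Minimum is 7/5 at row 2 (u2 leaves); pivot element 3.
Pivot on row 2; the z-row RHS becomes 64/5 − (-7)·(7/5) = 113/5.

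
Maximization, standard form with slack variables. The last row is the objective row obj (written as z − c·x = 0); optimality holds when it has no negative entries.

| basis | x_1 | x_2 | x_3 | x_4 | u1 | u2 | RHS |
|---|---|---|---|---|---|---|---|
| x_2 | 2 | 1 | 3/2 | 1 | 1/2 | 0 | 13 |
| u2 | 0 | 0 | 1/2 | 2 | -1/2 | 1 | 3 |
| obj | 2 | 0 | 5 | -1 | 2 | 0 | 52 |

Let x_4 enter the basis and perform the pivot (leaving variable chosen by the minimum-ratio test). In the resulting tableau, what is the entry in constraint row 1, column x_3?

5/4

Ratio test on column x_4 — row 1: 13/1 = 13; row 2: 3/2 = 3/2. Minimum is 3/2 at row 2 (u2 leaves); pivot element 2.
Divide row 2 by 2; eliminate column x_4 from the other rows.
Row 1 update in column x_3: 3/2 − 1·(1/4) = 5/4.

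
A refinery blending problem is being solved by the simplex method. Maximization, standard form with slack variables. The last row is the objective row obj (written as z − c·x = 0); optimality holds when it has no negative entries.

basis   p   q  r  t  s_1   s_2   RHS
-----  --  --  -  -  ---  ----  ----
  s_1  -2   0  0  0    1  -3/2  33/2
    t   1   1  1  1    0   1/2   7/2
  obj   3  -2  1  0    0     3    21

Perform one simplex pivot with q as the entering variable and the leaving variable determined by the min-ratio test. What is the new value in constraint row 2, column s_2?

Ratio test on column q — row 1: entry 0 ≤ 0; row 2: (7/2)/1 = 7/2. Minimum is 7/2 at row 2 (t leaves); pivot element 1.
Divide row 2 by 1; eliminate column q from the other rows.
In the new row 2, the s_2 entry is the old entry divided by the pivot: (1/2)/1 = 1/2.

1/2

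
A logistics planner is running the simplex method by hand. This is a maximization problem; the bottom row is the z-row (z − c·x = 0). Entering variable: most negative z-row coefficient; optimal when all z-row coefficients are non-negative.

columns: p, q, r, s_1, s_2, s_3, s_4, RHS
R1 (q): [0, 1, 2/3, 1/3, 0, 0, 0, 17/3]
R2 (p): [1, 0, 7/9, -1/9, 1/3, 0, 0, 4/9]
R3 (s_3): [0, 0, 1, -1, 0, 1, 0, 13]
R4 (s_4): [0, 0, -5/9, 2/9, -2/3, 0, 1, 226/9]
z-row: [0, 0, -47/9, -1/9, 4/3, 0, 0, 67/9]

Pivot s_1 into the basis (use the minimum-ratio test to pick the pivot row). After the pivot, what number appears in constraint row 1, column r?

2

Ratio test on column s_1 — row 1: (17/3)/(1/3) = 17; row 2: entry -1/9 ≤ 0; row 3: entry -1 ≤ 0; row 4: (226/9)/(2/9) = 113. Minimum is 17 at row 1 (q leaves); pivot element 1/3.
Divide row 1 by 1/3; eliminate column s_1 from the other rows.
In the new row 1, the r entry is the old entry divided by the pivot: (2/3)/(1/3) = 2.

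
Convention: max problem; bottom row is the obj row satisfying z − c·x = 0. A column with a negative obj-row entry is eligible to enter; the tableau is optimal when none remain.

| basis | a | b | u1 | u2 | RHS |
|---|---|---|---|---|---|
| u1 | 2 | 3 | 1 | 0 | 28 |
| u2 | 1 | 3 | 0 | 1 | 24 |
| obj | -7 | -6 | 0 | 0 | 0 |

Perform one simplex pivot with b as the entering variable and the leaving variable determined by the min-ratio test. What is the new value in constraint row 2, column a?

1/3

Ratio test on column b — row 1: 28/3 = 28/3; row 2: 24/3 = 8. Minimum is 8 at row 2 (u2 leaves); pivot element 3.
Divide row 2 by 3; eliminate column b from the other rows.
In the new row 2, the a entry is the old entry divided by the pivot: 1/3 = 1/3.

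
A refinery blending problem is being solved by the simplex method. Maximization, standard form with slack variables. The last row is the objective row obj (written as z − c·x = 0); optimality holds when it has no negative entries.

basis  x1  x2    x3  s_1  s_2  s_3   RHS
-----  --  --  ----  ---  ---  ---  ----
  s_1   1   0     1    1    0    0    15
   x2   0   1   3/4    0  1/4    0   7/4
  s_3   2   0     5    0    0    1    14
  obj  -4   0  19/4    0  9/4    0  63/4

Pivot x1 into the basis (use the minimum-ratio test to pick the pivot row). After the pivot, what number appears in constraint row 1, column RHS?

Ratio test on column x1 — row 1: 15/1 = 15; row 2: entry 0 ≤ 0; row 3: 14/2 = 7. Minimum is 7 at row 3 (s_3 leaves); pivot element 2.
Divide row 3 by 2; eliminate column x1 from the other rows.
Row 1 update in column RHS: 15 − 1·7 = 8.

8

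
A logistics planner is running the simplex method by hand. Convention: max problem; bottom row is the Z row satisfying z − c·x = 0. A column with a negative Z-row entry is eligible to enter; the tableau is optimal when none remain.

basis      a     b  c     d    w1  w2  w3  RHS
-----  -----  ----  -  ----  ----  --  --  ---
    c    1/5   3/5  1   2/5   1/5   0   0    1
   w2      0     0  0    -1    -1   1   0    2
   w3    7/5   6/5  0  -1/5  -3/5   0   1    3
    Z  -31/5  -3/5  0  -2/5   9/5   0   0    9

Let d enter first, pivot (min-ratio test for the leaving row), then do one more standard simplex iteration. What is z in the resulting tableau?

Ratio test on column d — row 1: 1/(2/5) = 5/2; row 2: entry -1 ≤ 0; row 3: entry -1/5 ≤ 0. Minimum is 5/2 at row 1 (c leaves); pivot element 2/5.
Pivot on row 1; the Z-row RHS becomes 9 − (-2/5)·(5/2) = 10.
Next entering variable (most negative Z-row entry -6): a.
Ratio test on column a — row 1: (5/2)/(1/2) = 5; row 2: (9/2)/(1/2) = 9; row 3: (7/2)/(3/2) = 7/3. Minimum is 7/3 at row 3 (w3 leaves); pivot element 3/2.
After the second pivot the Z-row RHS is 10 − (-6)·(7/3) = 24.

24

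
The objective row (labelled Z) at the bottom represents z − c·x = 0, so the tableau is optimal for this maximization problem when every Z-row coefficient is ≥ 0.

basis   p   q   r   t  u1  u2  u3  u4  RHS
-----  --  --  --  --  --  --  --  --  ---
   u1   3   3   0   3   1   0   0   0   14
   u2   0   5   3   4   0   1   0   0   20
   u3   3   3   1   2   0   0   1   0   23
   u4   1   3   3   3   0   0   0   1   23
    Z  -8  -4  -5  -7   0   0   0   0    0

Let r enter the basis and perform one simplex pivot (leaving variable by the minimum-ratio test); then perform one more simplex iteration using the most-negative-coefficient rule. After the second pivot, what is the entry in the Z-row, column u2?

Ratio test on column r — row 1: entry 0 ≤ 0; row 2: 20/3 = 20/3; row 3: 23/1 = 23; row 4: 23/3 = 23/3. Minimum is 20/3 at row 2 (u2 leaves); pivot element 3.
Divide row 2 by 3; eliminate column r from the other rows.
Second iteration: most negative Z-row entry is -8 in column p, so p enters.
Ratio test on column p — row 1: 14/3 = 14/3; row 2: entry 0 ≤ 0; row 3: (49/3)/3 = 49/9; row 4: 3/1 = 3. Minimum is 3 at row 4 (u4 leaves); pivot element 1.
Divide row 4 by 1; eliminate column p from the other rows.
After both pivots, the entry at the Z-row, column u2 is -19/3.

-19/3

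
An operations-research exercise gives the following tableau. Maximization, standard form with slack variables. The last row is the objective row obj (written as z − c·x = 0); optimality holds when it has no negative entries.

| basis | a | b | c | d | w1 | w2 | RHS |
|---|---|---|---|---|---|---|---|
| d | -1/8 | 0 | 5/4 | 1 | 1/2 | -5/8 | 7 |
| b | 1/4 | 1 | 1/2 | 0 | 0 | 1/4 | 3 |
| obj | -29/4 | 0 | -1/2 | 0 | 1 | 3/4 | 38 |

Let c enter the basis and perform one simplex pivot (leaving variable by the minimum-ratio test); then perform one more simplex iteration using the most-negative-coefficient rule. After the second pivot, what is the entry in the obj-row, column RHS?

Ratio test on column c — row 1: 7/(5/4) = 28/5; row 2: 3/(1/2) = 6. Minimum is 28/5 at row 1 (d leaves); pivot element 5/4.
Divide row 1 by 5/4; eliminate column c from the other rows.
Second iteration: most negative obj-row entry is -73/10 in column a, so a enters.
Ratio test on column a — row 1: entry -1/10 ≤ 0; row 2: (1/5)/(3/10) = 2/3. Minimum is 2/3 at row 2 (b leaves); pivot element 3/10.
Divide row 2 by 3/10; eliminate column a from the other rows.
After both pivots, the entry at the obj-row, column RHS is 137/3.

137/3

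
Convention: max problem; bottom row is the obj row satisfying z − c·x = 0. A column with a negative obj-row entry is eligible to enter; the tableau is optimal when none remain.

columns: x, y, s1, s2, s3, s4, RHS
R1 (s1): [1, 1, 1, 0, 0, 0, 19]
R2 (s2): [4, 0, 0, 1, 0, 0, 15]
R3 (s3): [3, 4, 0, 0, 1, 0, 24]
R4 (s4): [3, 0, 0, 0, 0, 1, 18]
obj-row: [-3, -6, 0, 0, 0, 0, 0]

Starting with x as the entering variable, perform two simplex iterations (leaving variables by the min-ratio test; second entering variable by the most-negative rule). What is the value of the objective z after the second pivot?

243/8

Ratio test on column x — row 1: 19/1 = 19; row 2: 15/4 = 15/4; row 3: 24/3 = 8; row 4: 18/3 = 6. Minimum is 15/4 at row 2 (s2 leaves); pivot element 4.
Pivot on row 2; the obj-row RHS becomes 0 − (-3)·(15/4) = 45/4.
Next entering variable (most negative obj-row entry -6): y.
Ratio test on column y — row 1: (61/4)/1 = 61/4; row 2: entry 0 ≤ 0; row 3: (51/4)/4 = 51/16; row 4: entry 0 ≤ 0. Minimum is 51/16 at row 3 (s3 leaves); pivot element 4.
After the second pivot the obj-row RHS is 45/4 − (-6)·(51/16) = 243/8.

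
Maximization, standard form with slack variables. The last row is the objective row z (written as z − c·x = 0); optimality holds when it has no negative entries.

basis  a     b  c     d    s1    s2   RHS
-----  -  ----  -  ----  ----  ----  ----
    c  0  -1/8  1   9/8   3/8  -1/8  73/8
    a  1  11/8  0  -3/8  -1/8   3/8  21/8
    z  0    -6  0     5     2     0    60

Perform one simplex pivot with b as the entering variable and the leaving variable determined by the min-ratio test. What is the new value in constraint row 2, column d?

Ratio test on column b — row 1: entry -1/8 ≤ 0; row 2: (21/8)/(11/8) = 21/11. Minimum is 21/11 at row 2 (a leaves); pivot element 11/8.
Divide row 2 by 11/8; eliminate column b from the other rows.
In the new row 2, the d entry is the old entry divided by the pivot: (-3/8)/(11/8) = -3/11.

-3/11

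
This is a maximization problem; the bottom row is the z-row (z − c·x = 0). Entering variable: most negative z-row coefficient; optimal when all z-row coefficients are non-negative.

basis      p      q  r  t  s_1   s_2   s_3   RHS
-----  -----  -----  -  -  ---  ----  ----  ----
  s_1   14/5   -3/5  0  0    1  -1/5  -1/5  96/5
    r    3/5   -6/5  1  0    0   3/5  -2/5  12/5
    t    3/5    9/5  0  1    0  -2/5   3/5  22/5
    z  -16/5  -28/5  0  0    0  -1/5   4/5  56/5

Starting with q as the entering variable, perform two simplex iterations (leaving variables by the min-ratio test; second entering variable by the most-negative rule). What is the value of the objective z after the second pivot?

48

Ratio test on column q — row 1: entry -3/5 ≤ 0; row 2: entry -6/5 ≤ 0; row 3: (22/5)/(9/5) = 22/9. Minimum is 22/9 at row 3 (t leaves); pivot element 9/5.
Pivot on row 3; the z-row RHS becomes 56/5 − (-28/5)·(22/9) = 224/9.
Next entering variable (most negative z-row entry -13/9): s_2.
Ratio test on column s_2 — row 1: entry -1/3 ≤ 0; row 2: (16/3)/(1/3) = 16; row 3: entry -2/9 ≤ 0. Minimum is 16 at row 2 (r leaves); pivot element 1/3.
After the second pivot the z-row RHS is 224/9 − (-13/9)·16 = 48.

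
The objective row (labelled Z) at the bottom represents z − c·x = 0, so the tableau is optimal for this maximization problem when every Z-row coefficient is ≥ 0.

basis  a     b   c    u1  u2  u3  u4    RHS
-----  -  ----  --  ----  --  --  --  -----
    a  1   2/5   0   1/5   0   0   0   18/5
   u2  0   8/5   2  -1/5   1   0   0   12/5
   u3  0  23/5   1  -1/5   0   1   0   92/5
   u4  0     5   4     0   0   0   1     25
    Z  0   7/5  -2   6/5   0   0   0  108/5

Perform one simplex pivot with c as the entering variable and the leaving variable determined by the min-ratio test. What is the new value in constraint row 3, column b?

Ratio test on column c — row 1: entry 0 ≤ 0; row 2: (12/5)/2 = 6/5; row 3: (92/5)/1 = 92/5; row 4: 25/4 = 25/4. Minimum is 6/5 at row 2 (u2 leaves); pivot element 2.
Divide row 2 by 2; eliminate column c from the other rows.
Row 3 update in column b: 23/5 − 1·(4/5) = 19/5.

19/5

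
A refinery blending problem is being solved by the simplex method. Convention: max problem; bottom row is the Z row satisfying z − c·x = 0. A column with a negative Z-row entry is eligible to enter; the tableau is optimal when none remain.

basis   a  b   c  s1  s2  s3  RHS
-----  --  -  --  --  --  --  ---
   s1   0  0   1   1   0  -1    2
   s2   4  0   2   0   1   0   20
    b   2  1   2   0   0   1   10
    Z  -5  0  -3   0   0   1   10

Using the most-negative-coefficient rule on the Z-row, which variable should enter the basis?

a

Negative Z-row entries: a: -5, c: -3.
The most negative is -5 in column a, so a enters.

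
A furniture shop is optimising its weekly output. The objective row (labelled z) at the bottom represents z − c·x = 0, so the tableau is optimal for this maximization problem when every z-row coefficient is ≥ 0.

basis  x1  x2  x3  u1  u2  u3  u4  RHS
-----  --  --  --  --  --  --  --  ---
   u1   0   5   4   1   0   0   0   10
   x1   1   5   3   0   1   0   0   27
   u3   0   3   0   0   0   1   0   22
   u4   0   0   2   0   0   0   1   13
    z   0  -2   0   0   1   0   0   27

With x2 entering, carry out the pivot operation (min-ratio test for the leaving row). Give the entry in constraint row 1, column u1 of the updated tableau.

1/5

Ratio test on column x2 — row 1: 10/5 = 2; row 2: 27/5 = 27/5; row 3: 22/3 = 22/3; row 4: entry 0 ≤ 0. Minimum is 2 at row 1 (u1 leaves); pivot element 5.
Divide row 1 by 5; eliminate column x2 from the other rows.
In the new row 1, the u1 entry is the old entry divided by the pivot: 1/5 = 1/5.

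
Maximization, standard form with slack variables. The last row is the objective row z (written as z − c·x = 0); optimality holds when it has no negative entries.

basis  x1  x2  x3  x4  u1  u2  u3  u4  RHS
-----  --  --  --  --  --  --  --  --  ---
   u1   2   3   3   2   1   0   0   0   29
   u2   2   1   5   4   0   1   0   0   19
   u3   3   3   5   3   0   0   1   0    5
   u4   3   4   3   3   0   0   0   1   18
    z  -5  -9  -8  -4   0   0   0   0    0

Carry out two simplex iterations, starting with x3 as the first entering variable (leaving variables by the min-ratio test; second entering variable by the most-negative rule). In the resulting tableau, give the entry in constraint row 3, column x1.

1

Ratio test on column x3 — row 1: 29/3 = 29/3; row 2: 19/5 = 19/5; row 3: 5/5 = 1; row 4: 18/3 = 6. Minimum is 1 at row 3 (u3 leaves); pivot element 5.
Divide row 3 by 5; eliminate column x3 from the other rows.
Second iteration: most negative z-row entry is -21/5 in column x2, so x2 enters.
Ratio test on column x2 — row 1: 26/(6/5) = 65/3; row 2: entry -2 ≤ 0; row 3: 1/(3/5) = 5/3; row 4: 15/(11/5) = 75/11. Minimum is 5/3 at row 3 (x3 leaves); pivot element 3/5.
Divide row 3 by 3/5; eliminate column x2 from the other rows.
After both pivots, the entry at constraint row 3, column x1 is 1.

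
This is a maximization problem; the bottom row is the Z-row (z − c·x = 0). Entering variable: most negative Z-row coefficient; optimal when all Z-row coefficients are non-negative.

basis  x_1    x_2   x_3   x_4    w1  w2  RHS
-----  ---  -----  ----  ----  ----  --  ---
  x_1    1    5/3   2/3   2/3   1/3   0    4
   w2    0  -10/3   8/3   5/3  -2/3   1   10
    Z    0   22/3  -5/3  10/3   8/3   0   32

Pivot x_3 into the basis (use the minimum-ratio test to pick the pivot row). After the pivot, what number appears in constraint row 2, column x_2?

-5/4

Ratio test on column x_3 — row 1: 4/(2/3) = 6; row 2: 10/(8/3) = 15/4. Minimum is 15/4 at row 2 (w2 leaves); pivot element 8/3.
Divide row 2 by 8/3; eliminate column x_3 from the other rows.
In the new row 2, the x_2 entry is the old entry divided by the pivot: (-10/3)/(8/3) = -5/4.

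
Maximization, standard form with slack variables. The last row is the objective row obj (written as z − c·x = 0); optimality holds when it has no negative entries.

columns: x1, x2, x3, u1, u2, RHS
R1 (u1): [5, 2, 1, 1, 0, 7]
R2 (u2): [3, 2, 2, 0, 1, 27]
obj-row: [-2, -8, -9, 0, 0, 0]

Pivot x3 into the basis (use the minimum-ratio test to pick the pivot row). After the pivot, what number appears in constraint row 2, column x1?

-7

Ratio test on column x3 — row 1: 7/1 = 7; row 2: 27/2 = 27/2. Minimum is 7 at row 1 (u1 leaves); pivot element 1.
Divide row 1 by 1; eliminate column x3 from the other rows.
Row 2 update in column x1: 3 − 2·5 = -7.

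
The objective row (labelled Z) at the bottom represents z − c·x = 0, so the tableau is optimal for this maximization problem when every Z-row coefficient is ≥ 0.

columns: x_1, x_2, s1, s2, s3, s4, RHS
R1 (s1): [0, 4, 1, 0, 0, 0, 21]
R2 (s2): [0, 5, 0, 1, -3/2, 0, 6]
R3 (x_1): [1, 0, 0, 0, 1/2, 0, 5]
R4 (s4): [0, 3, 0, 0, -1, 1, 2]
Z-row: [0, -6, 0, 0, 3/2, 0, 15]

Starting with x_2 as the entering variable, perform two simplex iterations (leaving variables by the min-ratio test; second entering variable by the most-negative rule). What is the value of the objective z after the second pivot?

Ratio test on column x_2 — row 1: 21/4 = 21/4; row 2: 6/5 = 6/5; row 3: entry 0 ≤ 0; row 4: 2/3 = 2/3. Minimum is 2/3 at row 4 (s4 leaves); pivot element 3.
Pivot on row 4; the Z-row RHS becomes 15 − (-6)·(2/3) = 19.
Next entering variable (most negative Z-row entry -1/2): s3.
Ratio test on column s3 — row 1: (55/3)/(4/3) = 55/4; row 2: (8/3)/(1/6) = 16; row 3: 5/(1/2) = 10; row 4: entry -1/3 ≤ 0. Minimum is 10 at row 3 (x_1 leaves); pivot element 1/2.
After the second pivot the Z-row RHS is 19 − (-1/2)·10 = 24.

24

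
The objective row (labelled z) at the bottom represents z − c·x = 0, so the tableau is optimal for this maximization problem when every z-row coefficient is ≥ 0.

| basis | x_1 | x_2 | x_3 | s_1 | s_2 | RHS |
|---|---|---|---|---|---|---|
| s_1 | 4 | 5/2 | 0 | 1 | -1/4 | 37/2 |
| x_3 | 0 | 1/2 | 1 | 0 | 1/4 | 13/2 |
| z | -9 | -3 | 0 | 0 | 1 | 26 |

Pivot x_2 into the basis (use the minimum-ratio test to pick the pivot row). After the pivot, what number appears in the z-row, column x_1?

Ratio test on column x_2 — row 1: (37/2)/(5/2) = 37/5; row 2: (13/2)/(1/2) = 13. Minimum is 37/5 at row 1 (s_1 leaves); pivot element 5/2.
Divide row 1 by 5/2; eliminate column x_2 from the other rows.
z-row update in column x_1: -9 − (-3)·(8/5) = -21/5.

-21/5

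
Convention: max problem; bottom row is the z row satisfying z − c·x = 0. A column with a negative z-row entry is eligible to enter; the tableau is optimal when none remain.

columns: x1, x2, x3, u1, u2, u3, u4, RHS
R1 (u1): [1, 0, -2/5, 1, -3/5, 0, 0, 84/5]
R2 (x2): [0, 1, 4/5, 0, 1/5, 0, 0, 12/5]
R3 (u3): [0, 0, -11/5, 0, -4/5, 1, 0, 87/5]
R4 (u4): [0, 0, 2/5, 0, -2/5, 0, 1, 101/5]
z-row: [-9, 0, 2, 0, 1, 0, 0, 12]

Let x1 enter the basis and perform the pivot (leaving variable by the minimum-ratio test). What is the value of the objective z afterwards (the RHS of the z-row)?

Ratio test on column x1 — row 1: (84/5)/1 = 84/5; row 2: entry 0 ≤ 0; row 3: entry 0 ≤ 0; row 4: entry 0 ≤ 0. Minimum is 84/5 at row 1 (u1 leaves); pivot element 1.
Pivot on row 1; the z-row RHS becomes 12 − (-9)·(84/5) = 816/5.

816/5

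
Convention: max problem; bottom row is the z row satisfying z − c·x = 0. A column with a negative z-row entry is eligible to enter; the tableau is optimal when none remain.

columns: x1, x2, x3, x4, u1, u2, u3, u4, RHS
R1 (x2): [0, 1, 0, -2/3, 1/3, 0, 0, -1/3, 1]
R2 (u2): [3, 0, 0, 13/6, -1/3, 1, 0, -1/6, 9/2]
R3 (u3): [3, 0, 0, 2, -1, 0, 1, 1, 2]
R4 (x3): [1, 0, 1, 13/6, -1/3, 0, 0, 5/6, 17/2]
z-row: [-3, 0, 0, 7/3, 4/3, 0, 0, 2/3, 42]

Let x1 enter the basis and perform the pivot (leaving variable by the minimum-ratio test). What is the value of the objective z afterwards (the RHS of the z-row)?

44

Ratio test on column x1 — row 1: entry 0 ≤ 0; row 2: (9/2)/3 = 3/2; row 3: 2/3 = 2/3; row 4: (17/2)/1 = 17/2. Minimum is 2/3 at row 3 (u3 leaves); pivot element 3.
Pivot on row 3; the z-row RHS becomes 42 − (-3)·(2/3) = 44.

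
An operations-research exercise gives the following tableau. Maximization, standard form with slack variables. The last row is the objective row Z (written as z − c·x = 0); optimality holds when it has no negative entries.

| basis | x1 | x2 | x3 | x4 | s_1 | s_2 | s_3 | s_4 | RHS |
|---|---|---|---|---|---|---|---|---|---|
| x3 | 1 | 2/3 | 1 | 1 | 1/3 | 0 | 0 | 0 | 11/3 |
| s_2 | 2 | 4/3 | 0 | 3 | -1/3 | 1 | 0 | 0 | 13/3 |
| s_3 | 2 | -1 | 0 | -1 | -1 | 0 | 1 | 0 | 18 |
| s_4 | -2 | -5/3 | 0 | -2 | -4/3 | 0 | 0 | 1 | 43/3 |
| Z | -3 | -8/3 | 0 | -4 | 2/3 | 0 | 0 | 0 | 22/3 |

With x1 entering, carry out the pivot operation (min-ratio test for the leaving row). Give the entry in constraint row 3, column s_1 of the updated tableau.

Ratio test on column x1 — row 1: (11/3)/1 = 11/3; row 2: (13/3)/2 = 13/6; row 3: 18/2 = 9; row 4: entry -2 ≤ 0. Minimum is 13/6 at row 2 (s_2 leaves); pivot element 2.
Divide row 2 by 2; eliminate column x1 from the other rows.
Row 3 update in column s_1: -1 − 2·(-1/6) = -2/3.

-2/3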